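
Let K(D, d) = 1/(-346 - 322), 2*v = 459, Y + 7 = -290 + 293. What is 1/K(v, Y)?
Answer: -668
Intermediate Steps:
Y = -4 (Y = -7 + (-290 + 293) = -7 + 3 = -4)
v = 459/2 (v = (1/2)*459 = 459/2 ≈ 229.50)
K(D, d) = -1/668 (K(D, d) = 1/(-668) = -1/668)
1/K(v, Y) = 1/(-1/668) = -668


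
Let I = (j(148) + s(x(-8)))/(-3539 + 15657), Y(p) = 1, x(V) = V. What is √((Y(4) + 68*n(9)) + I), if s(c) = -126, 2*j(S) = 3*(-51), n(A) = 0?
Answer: √144392029/12118 ≈ 0.99161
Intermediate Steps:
j(S) = -153/2 (j(S) = (3*(-51))/2 = (½)*(-153) = -153/2)
I = -405/24236 (I = (-153/2 - 126)/(-3539 + 15657) = -405/2/12118 = -405/2*1/12118 = -405/24236 ≈ -0.016711)
√((Y(4) + 68*n(9)) + I) = √((1 + 68*0) - 405/24236) = √((1 + 0) - 405/24236) = √(1 - 405/24236) = √(23831/24236) = √144392029/12118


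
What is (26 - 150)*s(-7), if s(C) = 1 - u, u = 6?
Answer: 620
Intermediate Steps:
s(C) = -5 (s(C) = 1 - 1*6 = 1 - 6 = -5)
(26 - 150)*s(-7) = (26 - 150)*(-5) = -124*(-5) = 620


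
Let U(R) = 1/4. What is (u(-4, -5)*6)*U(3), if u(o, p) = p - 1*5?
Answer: -15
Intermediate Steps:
u(o, p) = -5 + p (u(o, p) = p - 5 = -5 + p)
U(R) = 1/4
(u(-4, -5)*6)*U(3) = ((-5 - 5)*6)*(1/4) = -10*6*(1/4) = -60*1/4 = -15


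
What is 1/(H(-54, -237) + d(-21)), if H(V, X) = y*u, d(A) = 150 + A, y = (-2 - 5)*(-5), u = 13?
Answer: 1/584 ≈ 0.0017123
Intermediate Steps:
y = 35 (y = -7*(-5) = 35)
H(V, X) = 455 (H(V, X) = 35*13 = 455)
1/(H(-54, -237) + d(-21)) = 1/(455 + (150 - 21)) = 1/(455 + 129) = 1/584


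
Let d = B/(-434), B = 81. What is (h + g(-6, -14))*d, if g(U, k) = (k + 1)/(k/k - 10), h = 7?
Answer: -342/217 ≈ -1.5760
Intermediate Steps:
d = -81/434 (d = 81/(-434) = 81*(-1/434) = -81/434 ≈ -0.18664)
g(U, k) = -⅑ - k/9 (g(U, k) = (1 + k)/(1 - 10) = (1 + k)/(-9) = (1 + k)*(-⅑) = -⅑ - k/9)
(h + g(-6, -14))*d = (7 + (-⅑ - ⅑*(-14)))*(-81/434) = (7 + (-⅑ + 14/9))*(-81/434) = (7 + 13/9)*(-81/434) = (76/9)*(-81/434) = -342/217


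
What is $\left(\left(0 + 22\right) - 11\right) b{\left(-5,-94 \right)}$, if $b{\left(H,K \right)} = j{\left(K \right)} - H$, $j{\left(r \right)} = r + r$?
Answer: $-2013$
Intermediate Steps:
$j{\left(r \right)} = 2 r$
$b{\left(H,K \right)} = - H + 2 K$ ($b{\left(H,K \right)} = 2 K - H = - H + 2 K$)
$\left(\left(0 + 22\right) - 11\right) b{\left(-5,-94 \right)} = \left(\left(0 + 22\right) - 11\right) \left(\left(-1\right) \left(-5\right) + 2 \left(-94\right)\right) = \left(22 - 11\right) \left(5 - 188\right) = 11 \left(-183\right) = -2013$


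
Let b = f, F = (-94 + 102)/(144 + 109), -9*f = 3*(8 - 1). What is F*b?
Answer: -56/759 ≈ -0.073781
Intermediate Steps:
f = -7/3 (f = -(8 - 1)/3 = -7/3 ≈ -2.3333)
F = 8/253 ≈ 0.031621
b = -7/3 ≈ -2.3333
F*b = (8/253)*(-7/3) = -56/759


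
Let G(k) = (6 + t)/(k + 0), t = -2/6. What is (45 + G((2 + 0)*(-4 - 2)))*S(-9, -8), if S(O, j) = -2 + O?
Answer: -17633/36 ≈ -489.81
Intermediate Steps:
t = -1/3 (t = -2*1/6 = -1/3 ≈ -0.33333)
G(k) = 17/(3*k) (G(k) = (6 - 1/3)/(k + 0) = 17/(3*k))
(45 + G((2 + 0)*(-4 - 2)))*S(-9, -8) = (45 + 17/(3*(((2 + 0)*(-4 - 2)))))*(-2 - 9) = (45 + 17/(3*((2*(-6)))))*(-11) = (45 + (17/3)/(-12))*(-11) = (45 + (17/3)*(-1/12))*(-11) = (45 - 17/36)*(-11) = (1603/36)*(-11) = -17633/36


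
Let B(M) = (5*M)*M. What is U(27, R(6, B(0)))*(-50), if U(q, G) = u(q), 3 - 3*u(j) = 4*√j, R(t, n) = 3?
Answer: -50 + 200*√3 ≈ 296.41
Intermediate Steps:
B(M) = 5*M²
u(j) = 1 - 4*√j/3
U(q, G) = 1 - 4*√q/3
U(27, R(6, B(0)))*(-50) = (1 - 4*√3)*(-50) = -50 + 200*√3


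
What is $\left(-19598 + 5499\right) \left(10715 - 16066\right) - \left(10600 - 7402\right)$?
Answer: $75440551$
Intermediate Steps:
$\left(-19598 + 5499\right) \left(10715 - 16066\right) - \left(10600 - 7402\right) = \left(-14099\right) \left(-5351\right) - 3198 = 75443749 - 3198 = 75440551$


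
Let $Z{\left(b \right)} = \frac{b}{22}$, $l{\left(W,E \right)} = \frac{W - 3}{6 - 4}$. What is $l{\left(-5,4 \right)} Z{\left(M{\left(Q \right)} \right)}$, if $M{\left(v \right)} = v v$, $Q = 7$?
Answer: $- \frac{98}{11} \approx -8.9091$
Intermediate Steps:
$l{\left(W,E \right)} = - \frac{3}{2} + \frac{W}{2}$ ($l{\left(W,E \right)} = \frac{-3 + W}{2} = \left(-3 + W\right) \frac{1}{2} = - \frac{3}{2} + \frac{W}{2}$)
$M{\left(v \right)} = v^{2}$
$Z{\left(b \right)} = \frac{b}{22}$ ($Z{\left(b \right)} = b \frac{1}{22} = \frac{b}{22}$)
$l{\left(-5,4 \right)} Z{\left(M{\left(Q \right)} \right)} = \left(- \frac{3}{2} + \frac{1}{2} \left(-5\right)\right) \frac{7^{2}}{22} = \left(- \frac{3}{2} - \frac{5}{2}\right) \frac{1}{22} \cdot 49 = \left(-4\right) \frac{49}{22} = - \frac{98}{11}$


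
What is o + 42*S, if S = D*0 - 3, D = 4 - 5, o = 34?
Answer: -92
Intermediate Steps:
D = -1
S = -3 (S = -1*0 - 3 = 0 - 3 = -3)
o + 42*S = 34 + 42*(-3) = 34 - 126 = -92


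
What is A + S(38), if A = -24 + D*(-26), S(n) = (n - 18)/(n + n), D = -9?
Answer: 3995/19 ≈ 210.26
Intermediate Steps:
S(n) = (-18 + n)/(2*n) (S(n) = (-18 + n)/((2*n)) = (-18 + n)*(1/(2*n)) = (-18 + n)/(2*n))
A = 210 (A = -24 - 9*(-26) = -24 + 234 = 210)
A + S(38) = 210 + (1/2)*(-18 + 38)/38 = 210 + (1/2)*(1/38)*20 = 210 + 5/19 = 3995/19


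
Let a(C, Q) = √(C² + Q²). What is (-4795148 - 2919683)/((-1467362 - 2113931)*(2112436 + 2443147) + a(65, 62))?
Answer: 125866522766239594589/266175228127768059422766692 + 7714831*√8069/266175228127768059422766692 ≈ 4.7287e-7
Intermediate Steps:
(-4795148 - 2919683)/((-1467362 - 2113931)*(2112436 + 2443147) + a(65, 62)) = (-4795148 - 2919683)/((-1467362 - 2113931)*(2112436 + 2443147) + √(65² + 62²)) = -7714831/(-3581293*4555583 + √(4225 + 3844)) = -7714831/(-16314877508819 + √8069)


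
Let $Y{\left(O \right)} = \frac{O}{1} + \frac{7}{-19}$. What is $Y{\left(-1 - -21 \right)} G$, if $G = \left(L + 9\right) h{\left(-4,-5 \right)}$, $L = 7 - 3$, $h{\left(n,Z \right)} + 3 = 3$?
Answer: $0$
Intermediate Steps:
$h{\left(n,Z \right)} = 0$ ($h{\left(n,Z \right)} = -3 + 3 = 0$)
$L = 4$ ($L = 7 - 3 = 4$)
$Y{\left(O \right)} = - \frac{7}{19} + O$ ($Y{\left(O \right)} = O 1 + 7 \left(- \frac{1}{19}\right) = O - \frac{7}{19} = - \frac{7}{19} + O$)
$G = 0$ ($G = \left(4 + 9\right) 0 = 13 \cdot 0 = 0$)
$Y{\left(-1 - -21 \right)} G = \left(- \frac{7}{19} - -20\right) 0 = \left(- \frac{7}{19} + \left(-1 + 21\right)\right) 0 = \left(- \frac{7}{19} + 20\right) 0 = \frac{373}{19} \cdot 0 = 0$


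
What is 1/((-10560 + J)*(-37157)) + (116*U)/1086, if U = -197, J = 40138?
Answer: -12557513878339/596773152078 ≈ -21.042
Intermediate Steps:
1/((-10560 + J)*(-37157)) + (116*U)/1086 = 1/((-10560 + 40138)*(-37157)) + (116*(-197))/1086 = -1/37157/29578 - 22852*1/1086 = (1/29578)*(-1/37157) - 11426/543 = -1/1099029746 - 11426/543 = -12557513878339/596773152078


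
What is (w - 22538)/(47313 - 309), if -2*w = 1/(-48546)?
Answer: -2188259495/4563712368 ≈ -0.47949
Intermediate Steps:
w = 1/97092 (w = -½/(-48546) = -½*(-1/48546) = 1/97092 ≈ 1.0300e-5)
(w - 22538)/(47313 - 309) = (1/97092 - 22538)/(47313 - 309) = -2188259495/97092/47004 = -2188259495/97092*1/47004 = -2188259495/4563712368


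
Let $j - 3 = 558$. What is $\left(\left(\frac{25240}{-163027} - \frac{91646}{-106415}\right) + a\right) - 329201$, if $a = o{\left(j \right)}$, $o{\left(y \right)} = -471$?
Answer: $- \frac{5719308438820918}{17348518205} \approx -3.2967 \cdot 10^{5}$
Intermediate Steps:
$j = 561$ ($j = 3 + 558 = 561$)
$a = -471$
$\left(\left(\frac{25240}{-163027} - \frac{91646}{-106415}\right) + a\right) - 329201 = \left(\left(\frac{25240}{-163027} - \frac{91646}{-106415}\right) - 471\right) - 329201 = \left(\left(25240 \left(- \frac{1}{163027}\right) - - \frac{91646}{106415}\right) - 471\right) - 329201 = \left(\left(- \frac{25240}{163027} + \frac{91646}{106415}\right) - 471\right) - 329201 = \left(\frac{12254857842}{17348518205} - 471\right) - 329201 = - \frac{8158897216713}{17348518205} - 329201 = - \frac{5719308438820918}{17348518205}$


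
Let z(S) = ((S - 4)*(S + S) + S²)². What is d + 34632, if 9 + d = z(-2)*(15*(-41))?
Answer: -447537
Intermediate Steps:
z(S) = (S² + 2*S*(-4 + S))² (z(S) = ((-4 + S)*(2*S) + S²)² = (2*S*(-4 + S) + S²)² = (S² + 2*S*(-4 + S))²)
d = -482169 (d = -9 + ((-2)²*(-8 + 3*(-2))²)*(15*(-41)) = -9 + (4*(-8 - 6)²)*(-615) = -9 + (4*(-14)²)*(-615) = -9 + (4*196)*(-615) = -9 + 784*(-615) = -9 - 482160 = -482169)
d + 34632 = -482169 + 34632 = -447537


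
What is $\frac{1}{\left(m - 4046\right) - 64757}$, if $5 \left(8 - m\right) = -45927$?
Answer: $- \frac{5}{298048} \approx -1.6776 \cdot 10^{-5}$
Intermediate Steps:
$m = \frac{45967}{5}$ ($m = 8 - - \frac{45927}{5} = 8 + \frac{45927}{5} = \frac{45967}{5} \approx 9193.4$)
$\frac{1}{\left(m - 4046\right) - 64757} = \frac{1}{\left(\frac{45967}{5} - 4046\right) - 64757} = \frac{1}{\frac{25737}{5} - 64757} = \frac{1}{- \frac{298048}{5}} = - \frac{5}{298048}$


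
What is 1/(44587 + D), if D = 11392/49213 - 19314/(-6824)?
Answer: 167914756/7487329345217 ≈ 2.2427e-5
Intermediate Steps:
D = 514119445/167914756 (D = 11392*(1/49213) - 19314*(-1/6824) = 11392/49213 + 9657/3412 = 514119445/167914756 ≈ 3.0618)
1/(44587 + D) = 1/(44587 + 514119445/167914756) = 1/(7487329345217/167914756) = 167914756/7487329345217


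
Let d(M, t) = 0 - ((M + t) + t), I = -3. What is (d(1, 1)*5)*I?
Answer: 45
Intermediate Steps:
d(M, t) = -M - 2*t (d(M, t) = 0 - (M + 2*t) = 0 + (-M - 2*t) = -M - 2*t)
(d(1, 1)*5)*I = ((-1*1 - 2*1)*5)*(-3) = ((-1 - 2)*5)*(-3) = -3*5*(-3) = -15*(-3) = 45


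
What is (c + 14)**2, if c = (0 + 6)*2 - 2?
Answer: 576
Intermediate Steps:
c = 10 (c = 6*2 - 2 = 12 - 2 = 10)
(c + 14)**2 = (10 + 14)**2 = 24**2 = 576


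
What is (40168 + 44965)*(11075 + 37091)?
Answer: 4100516078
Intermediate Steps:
(40168 + 44965)*(11075 + 37091) = 85133*48166 = 4100516078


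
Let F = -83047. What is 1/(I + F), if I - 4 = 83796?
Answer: 1/753 ≈ 0.0013280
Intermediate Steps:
I = 83800 (I = 4 + 83796 = 83800)
1/(I + F) = 1/(83800 - 83047) = 1/753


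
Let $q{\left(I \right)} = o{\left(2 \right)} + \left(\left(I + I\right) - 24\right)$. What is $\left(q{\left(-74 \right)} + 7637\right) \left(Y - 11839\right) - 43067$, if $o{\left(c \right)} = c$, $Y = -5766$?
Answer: $-131499602$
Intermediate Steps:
$q{\left(I \right)} = -22 + 2 I$ ($q{\left(I \right)} = 2 + \left(\left(I + I\right) - 24\right) = 2 + \left(2 I - 24\right) = 2 + \left(-24 + 2 I\right) = -22 + 2 I$)
$\left(q{\left(-74 \right)} + 7637\right) \left(Y - 11839\right) - 43067 = \left(\left(-22 + 2 \left(-74\right)\right) + 7637\right) \left(-5766 - 11839\right) - 43067 = \left(\left(-22 - 148\right) + 7637\right) \left(-17605\right) - 43067 = \left(-170 + 7637\right) \left(-17605\right) - 43067 = 7467 \left(-17605\right) - 43067 = -131456535 - 43067 = -131499602$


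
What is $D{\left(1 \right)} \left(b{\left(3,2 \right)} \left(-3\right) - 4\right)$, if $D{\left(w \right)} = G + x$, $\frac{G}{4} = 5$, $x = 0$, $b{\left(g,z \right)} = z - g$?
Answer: $-20$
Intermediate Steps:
$G = 20$ ($G = 4 \cdot 5 = 20$)
$D{\left(w \right)} = 20$ ($D{\left(w \right)} = 20 + 0 = 20$)
$D{\left(1 \right)} \left(b{\left(3,2 \right)} \left(-3\right) - 4\right) = 20 \left(\left(2 - 3\right) \left(-3\right) - 4\right) = 20 \left(\left(-1\right) \left(-3\right) - 4\right) = 20 \left(3 - 4\right) = 20 \left(-1\right) = -20$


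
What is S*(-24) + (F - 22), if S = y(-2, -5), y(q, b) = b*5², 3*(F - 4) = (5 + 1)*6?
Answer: 2994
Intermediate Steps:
F = 16 (F = 4 + ((5 + 1)*6)/3 = 4 + (6*6)/3 = 4 + (⅓)*36 = 4 + 12 = 16)
y(q, b) = 25*b (y(q, b) = b*25 = 25*b)
S = -125 (S = 25*(-5) = -125)
S*(-24) + (F - 22) = -125*(-24) + (16 - 22) = 3000 - 6 = 2994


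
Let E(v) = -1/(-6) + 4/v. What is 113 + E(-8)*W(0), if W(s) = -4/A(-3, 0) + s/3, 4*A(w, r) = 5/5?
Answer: 355/3 ≈ 118.33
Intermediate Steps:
E(v) = ⅙ + 4/v (E(v) = -1*(-⅙) + 4/v = ⅙ + 4/v)
A(w, r) = ¼ (A(w, r) = (5/5)/4 = (5*(⅕))/4 = (¼)*1 = ¼)
W(s) = -16 + s/3 (W(s) = -4/¼ + s/3 = -4*4 + s*(⅓) = -16 + s/3)
113 + E(-8)*W(0) = 113 + ((⅙)*(24 - 8)/(-8))*(-16 + (⅓)*0) = 113 + ((⅙)*(-⅛)*16)*(-16 + 0) = 113 - ⅓*(-16) = 113 + 16/3 = 355/3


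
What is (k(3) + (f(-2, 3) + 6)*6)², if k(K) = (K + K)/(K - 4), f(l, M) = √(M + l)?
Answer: 1296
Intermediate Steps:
k(K) = 2*K/(-4 + K) (k(K) = (2*K)/(-4 + K) = 2*K/(-4 + K))
(k(3) + (f(-2, 3) + 6)*6)² = (2*3/(-4 + 3) + (√(3 - 2) + 6)*6)² = (2*3/(-1) + (√1 + 6)*6)² = (2*3*(-1) + (1 + 6)*6)² = (-6 + 7*6)² = (-6 + 42)² = 36² = 1296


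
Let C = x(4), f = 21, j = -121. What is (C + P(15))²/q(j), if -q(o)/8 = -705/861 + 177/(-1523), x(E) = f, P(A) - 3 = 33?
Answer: 1420141149/3269632 ≈ 434.34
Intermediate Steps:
P(A) = 36 (P(A) = 3 + 33 = 36)
x(E) = 21
C = 21
q(o) = 3269632/437101 (q(o) = -8*(-705/861 + 177/(-1523)) = -8*(-705*1/861 + 177*(-1/1523)) = -8*(-235/287 - 177/1523) = -8*(-408704/437101) = 3269632/437101)
(C + P(15))²/q(j) = (21 + 36)²/(3269632/437101) = 57²*(437101/3269632) = 3249*(437101/3269632) = 1420141149/3269632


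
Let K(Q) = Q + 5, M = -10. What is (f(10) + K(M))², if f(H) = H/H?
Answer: 16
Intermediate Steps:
f(H) = 1
K(Q) = 5 + Q
(f(10) + K(M))² = (1 + (5 - 10))² = (1 - 5)² = (-4)² = 16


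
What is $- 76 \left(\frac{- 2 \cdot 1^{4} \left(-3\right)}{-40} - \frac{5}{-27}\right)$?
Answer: $- \frac{361}{135} \approx -2.6741$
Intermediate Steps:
$- 76 \left(\frac{- 2 \cdot 1^{4} \left(-3\right)}{-40} - \frac{5}{-27}\right) = - 76 \left(\left(-2\right) 1 \left(-3\right) \left(- \frac{1}{40}\right) - - \frac{5}{27}\right) = - 76 \left(\left(-2\right) \left(-3\right) \left(- \frac{1}{40}\right) + \frac{5}{27}\right) = - 76 \left(6 \left(- \frac{1}{40}\right) + \frac{5}{27}\right) = - 76 \left(- \frac{3}{20} + \frac{5}{27}\right) = \left(-76\right) \frac{19}{540} = - \frac{361}{135}$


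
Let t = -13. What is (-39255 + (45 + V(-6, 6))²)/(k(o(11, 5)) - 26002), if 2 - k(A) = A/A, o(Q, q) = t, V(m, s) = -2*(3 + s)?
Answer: 12842/8667 ≈ 1.4817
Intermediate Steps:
V(m, s) = -6 - 2*s
o(Q, q) = -13
k(A) = 1 (k(A) = 2 - A/A = 2 - 1*1 = 2 - 1 = 1)
(-39255 + (45 + V(-6, 6))²)/(k(o(11, 5)) - 26002) = (-39255 + (45 + (-6 - 2*6))²)/(1 - 26002) = (-39255 + (45 + (-6 - 12))²)/(-26001) = (-39255 + (45 - 18)²)*(-1/26001) = (-39255 + 27²)*(-1/26001) = (-39255 + 729)*(-1/26001) = -38526*(-1/26001) = 12842/8667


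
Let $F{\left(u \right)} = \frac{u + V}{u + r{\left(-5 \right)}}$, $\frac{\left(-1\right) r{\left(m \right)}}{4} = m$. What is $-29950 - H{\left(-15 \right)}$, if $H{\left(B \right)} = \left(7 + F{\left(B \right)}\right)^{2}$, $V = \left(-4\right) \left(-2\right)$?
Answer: $- \frac{749534}{25} \approx -29981.0$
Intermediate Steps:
$V = 8$
$r{\left(m \right)} = - 4 m$
$F{\left(u \right)} = \frac{8 + u}{20 + u}$ ($F{\left(u \right)} = \frac{u + 8}{u - -20} = \frac{8 + u}{u + 20} = \frac{8 + u}{20 + u}$)
$H{\left(B \right)} = \left(7 + \frac{8 + B}{20 + B}\right)^{2}$
$-29950 - H{\left(-15 \right)} = -29950 - \frac{16 \left(37 + 2 \left(-15\right)\right)^{2}}{\left(20 - 15\right)^{2}} = -29950 - \frac{16 \left(37 - 30\right)^{2}}{25} = -29950 - 16 \cdot \frac{1}{25} \cdot 7^{2} = -29950 - 16 \cdot \frac{1}{25} \cdot 49 = -29950 - \frac{784}{25} = - \frac{749534}{25}$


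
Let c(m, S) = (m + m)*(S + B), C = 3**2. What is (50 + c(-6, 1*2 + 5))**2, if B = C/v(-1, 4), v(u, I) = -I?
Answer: 49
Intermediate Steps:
C = 9
B = -9/4 (B = 9/((-1*4)) = 9/(-4) = 9*(-1/4) = -9/4 ≈ -2.2500)
c(m, S) = 2*m*(-9/4 + S) (c(m, S) = (m + m)*(S - 9/4) = (2*m)*(-9/4 + S) = 2*m*(-9/4 + S))
(50 + c(-6, 1*2 + 5))**2 = (50 + (1/2)*(-6)*(-9 + 4*(1*2 + 5)))**2 = (50 + (1/2)*(-6)*(-9 + 4*(2 + 5)))**2 = (50 + (1/2)*(-6)*(-9 + 4*7))**2 = (50 + (1/2)*(-6)*(-9 + 28))**2 = (50 + (1/2)*(-6)*19)**2 = (50 - 57)**2 = (-7)**2 = 49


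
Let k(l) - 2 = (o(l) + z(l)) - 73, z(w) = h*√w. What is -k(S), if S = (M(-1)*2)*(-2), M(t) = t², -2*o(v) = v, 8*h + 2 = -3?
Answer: 69 + 5*I/4 ≈ 69.0 + 1.25*I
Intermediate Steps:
h = -5/8 (h = -¼ + (⅛)*(-3) = -¼ - 3/8 = -5/8 ≈ -0.62500)
o(v) = -v/2
S = -4 (S = ((-1)²*2)*(-2) = (1*2)*(-2) = 2*(-2) = -4)
z(w) = -5*√w/8
k(l) = -71 - 5*√l/8 - l/2 (k(l) = 2 + ((-l/2 - 5*√l/8) - 73) = 2 + ((-5*√l/8 - l/2) - 73) = 2 + (-73 - 5*√l/8 - l/2) = -71 - 5*√l/8 - l/2)
-k(S) = -(-71 - 5*I/4 - ½*(-4)) = -(-71 - 5*I/4 + 2) = -(-69 - 5*I/4) = 69 + 5*I/4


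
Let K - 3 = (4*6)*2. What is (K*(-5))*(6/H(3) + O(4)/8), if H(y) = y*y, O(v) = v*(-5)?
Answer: 935/2 ≈ 467.50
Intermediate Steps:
O(v) = -5*v
H(y) = y²
K = 51 (K = 3 + (4*6)*2 = 3 + 24*2 = 3 + 48 = 51)
(K*(-5))*(6/H(3) + O(4)/8) = (51*(-5))*(6/(3²) - 5*4/8) = -255*(6/9 - 20*⅛) = -255*(6*(⅑) - 5/2) = -255*(⅔ - 5/2) = -255*(-11/6) = 935/2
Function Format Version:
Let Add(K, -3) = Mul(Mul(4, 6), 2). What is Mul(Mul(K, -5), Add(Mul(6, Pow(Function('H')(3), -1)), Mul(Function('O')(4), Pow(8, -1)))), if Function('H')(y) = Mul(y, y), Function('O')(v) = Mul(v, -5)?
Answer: Rational(935, 2) ≈ 467.50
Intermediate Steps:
Function('O')(v) = Mul(-5, v)
Function('H')(y) = Pow(y, 2)
K = 51 (K = Add(3, Mul(Mul(4, 6), 2)) = Add(3, Mul(24, 2)) = Add(3, 48) = 51)
Mul(Mul(K, -5), Add(Mul(6, Pow(Function('H')(3), -1)), Mul(Function('O')(4), Pow(8, -1)))) = Mul(Mul(51, -5), Add(Mul(6, Pow(Pow(3, 2), -1)), Mul(Mul(-5, 4), Pow(8, -1)))) = Mul(-255, Add(Mul(6, Pow(9, -1)), Mul(-20, Rational(1, 8)))) = Mul(-255, Add(Mul(6, Rational(1, 9)), Rational(-5, 2))) = Mul(-255, Add(Rational(2, 3), Rational(-5, 2))) = Mul(-255, Rational(-11, 6)) = Rational(935, 2)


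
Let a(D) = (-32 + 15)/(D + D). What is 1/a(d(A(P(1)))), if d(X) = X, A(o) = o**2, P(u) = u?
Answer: -2/17 ≈ -0.11765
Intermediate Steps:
a(D) = -17/(2*D) (a(D) = -17*1/(2*D) = -17/(2*D))
1/a(d(A(P(1)))) = 1/(-17/(2*(1**2))) = 1/(-17/2/1) = 1/(-17/2*1) = 1/(-17/2) = -2/17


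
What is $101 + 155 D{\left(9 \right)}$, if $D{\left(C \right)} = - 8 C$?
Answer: $-11059$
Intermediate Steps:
$101 + 155 D{\left(9 \right)} = 101 + 155 \left(\left(-8\right) 9\right) = 101 + 155 \left(-72\right) = 101 - 11160 = -11059$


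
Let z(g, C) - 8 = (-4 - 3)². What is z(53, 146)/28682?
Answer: 57/28682 ≈ 0.0019873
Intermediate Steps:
z(g, C) = 57 (z(g, C) = 8 + (-4 - 3)² = 8 + (-7)² = 8 + 49 = 57)
z(53, 146)/28682 = 57/28682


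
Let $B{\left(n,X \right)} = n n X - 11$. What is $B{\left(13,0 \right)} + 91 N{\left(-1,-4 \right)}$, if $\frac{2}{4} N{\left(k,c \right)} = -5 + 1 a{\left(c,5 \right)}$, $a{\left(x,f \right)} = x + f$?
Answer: $-739$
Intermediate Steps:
$a{\left(x,f \right)} = f + x$
$N{\left(k,c \right)} = 2 c$ ($N{\left(k,c \right)} = 2 \left(-5 + 1 \left(5 + c\right)\right) = 2 \left(-5 + \left(5 + c\right)\right) = 2 c$)
$B{\left(n,X \right)} = -11 + X n^{2}$ ($B{\left(n,X \right)} = n^{2} X - 11 = X n^{2} - 11 = -11 + X n^{2}$)
$B{\left(13,0 \right)} + 91 N{\left(-1,-4 \right)} = \left(-11 + 0 \cdot 13^{2}\right) + 91 \cdot 2 \left(-4\right) = \left(-11 + 0 \cdot 169\right) + 91 \left(-8\right) = \left(-11 + 0\right) - 728 = -11 - 728 = -739$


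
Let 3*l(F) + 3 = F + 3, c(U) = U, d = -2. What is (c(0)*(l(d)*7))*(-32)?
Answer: 0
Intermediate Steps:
l(F) = F/3 (l(F) = -1 + (F + 3)/3 = -1 + (3 + F)/3 = -1 + (1 + F/3) = F/3)
(c(0)*(l(d)*7))*(-32) = (0*(((⅓)*(-2))*7))*(-32) = (0*(-⅔*7))*(-32) = (0*(-14/3))*(-32) = 0*(-32) = 0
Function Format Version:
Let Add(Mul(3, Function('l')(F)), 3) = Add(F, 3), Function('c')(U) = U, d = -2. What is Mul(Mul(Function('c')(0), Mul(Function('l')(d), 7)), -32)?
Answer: 0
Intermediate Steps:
Function('l')(F) = Mul(Rational(1, 3), F) (Function('l')(F) = Add(-1, Mul(Rational(1, 3), Add(F, 3))) = Add(-1, Mul(Rational(1, 3), Add(3, F))) = Add(-1, Add(1, Mul(Rational(1, 3), F))) = Mul(Rational(1, 3), F))
Mul(Mul(Function('c')(0), Mul(Function('l')(d), 7)), -32) = Mul(Mul(0, Mul(Mul(Rational(1, 3), -2), 7)), -32) = Mul(Mul(0, Mul(Rational(-2, 3), 7)), -32) = Mul(Mul(0, Rational(-14, 3)), -32) = Mul(0, -32) = 0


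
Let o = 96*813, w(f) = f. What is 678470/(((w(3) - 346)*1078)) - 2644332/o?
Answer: -42946065037/1202440008 ≈ -35.716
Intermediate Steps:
o = 78048
678470/(((w(3) - 346)*1078)) - 2644332/o = 678470/(((3 - 346)*1078)) - 2644332/78048 = 678470/((-343*1078)) - 2644332*1/78048 = 678470/(-369754) - 220361/6504 = 678470*(-1/369754) - 220361/6504 = -339235/184877 - 220361/6504 = -42946065037/1202440008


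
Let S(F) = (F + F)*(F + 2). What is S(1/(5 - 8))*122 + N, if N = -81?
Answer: -1949/9 ≈ -216.56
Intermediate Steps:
S(F) = 2*F*(2 + F) (S(F) = (2*F)*(2 + F) = 2*F*(2 + F))
S(1/(5 - 8))*122 + N = (2*(2 + 1/(5 - 8))/(5 - 8))*122 - 81 = (2*(2 + 1/(-3))/(-3))*122 - 81 = (2*(-⅓)*(2 - ⅓))*122 - 81 = (2*(-⅓)*(5/3))*122 - 81 = -10/9*122 - 81 = -1220/9 - 81 = -1949/9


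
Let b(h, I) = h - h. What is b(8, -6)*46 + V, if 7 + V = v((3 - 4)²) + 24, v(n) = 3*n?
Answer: 20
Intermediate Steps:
V = 20 (V = -7 + (3*(3 - 4)² + 24) = -7 + (3*(-1)² + 24) = -7 + (3*1 + 24) = -7 + (3 + 24) = -7 + 27 = 20)
b(h, I) = 0
b(8, -6)*46 + V = 0*46 + 20 = 0 + 20 = 20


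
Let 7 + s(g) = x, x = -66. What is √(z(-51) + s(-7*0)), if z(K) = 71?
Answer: I*√2 ≈ 1.4142*I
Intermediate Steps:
s(g) = -73 (s(g) = -7 - 66 = -73)
√(z(-51) + s(-7*0)) = √(71 - 73) = √(-2) = I*√2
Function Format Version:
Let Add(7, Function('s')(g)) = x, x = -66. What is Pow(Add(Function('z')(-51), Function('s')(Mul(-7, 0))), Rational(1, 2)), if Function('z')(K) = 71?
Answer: Mul(I, Pow(2, Rational(1, 2))) ≈ Mul(1.4142, I)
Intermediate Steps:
Function('s')(g) = -73 (Function('s')(g) = Add(-7, -66) = -73)
Pow(Add(Function('z')(-51), Function('s')(Mul(-7, 0))), Rational(1, 2)) = Pow(Add(71, -73), Rational(1, 2)) = Pow(-2, Rational(1, 2)) = Mul(I, Pow(2, Rational(1, 2)))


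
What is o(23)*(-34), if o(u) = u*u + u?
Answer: -18768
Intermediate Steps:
o(u) = u + u**2 (o(u) = u**2 + u = u + u**2)
o(23)*(-34) = (23*(1 + 23))*(-34) = (23*24)*(-34) = 552*(-34) = -18768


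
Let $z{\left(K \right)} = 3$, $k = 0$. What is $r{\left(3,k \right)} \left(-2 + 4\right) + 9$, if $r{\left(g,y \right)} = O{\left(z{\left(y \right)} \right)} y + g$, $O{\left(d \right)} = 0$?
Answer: $15$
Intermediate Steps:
$r{\left(g,y \right)} = g$ ($r{\left(g,y \right)} = 0 y + g = 0 + g = g$)
$r{\left(3,k \right)} \left(-2 + 4\right) + 9 = 3 \left(-2 + 4\right) + 9 = 3 \cdot 2 + 9 = 6 + 9 = 15$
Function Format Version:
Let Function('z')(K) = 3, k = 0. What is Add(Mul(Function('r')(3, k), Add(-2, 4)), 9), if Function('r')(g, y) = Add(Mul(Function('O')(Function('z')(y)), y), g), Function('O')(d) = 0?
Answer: 15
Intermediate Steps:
Function('r')(g, y) = g (Function('r')(g, y) = Add(Mul(0, y), g) = Add(0, g) = g)
Add(Mul(Function('r')(3, k), Add(-2, 4)), 9) = Add(Mul(3, Add(-2, 4)), 9) = Add(Mul(3, 2), 9) = Add(6, 9) = 15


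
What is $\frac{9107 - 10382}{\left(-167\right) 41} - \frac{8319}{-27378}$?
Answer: $\frac{30622381}{62485722} \approx 0.49007$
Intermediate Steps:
$\frac{9107 - 10382}{\left(-167\right) 41} - \frac{8319}{-27378} = \frac{9107 - 10382}{-6847} - - \frac{2773}{9126} = \left(-1275\right) \left(- \frac{1}{6847}\right) + \frac{2773}{9126} = \frac{1275}{6847} + \frac{2773}{9126} = \frac{30622381}{62485722}$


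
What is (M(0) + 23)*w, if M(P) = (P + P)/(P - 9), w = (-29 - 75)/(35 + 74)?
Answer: -2392/109 ≈ -21.945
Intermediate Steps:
w = -104/109 ≈ -0.95413
M(P) = 2*P/(-9 + P) (M(P) = (2*P)/(-9 + P) = 2*P/(-9 + P))
(M(0) + 23)*w = (2*0/(-9 + 0) + 23)*(-104/109) = (2*0/(-9) + 23)*(-104/109) = (2*0*(-1/9) + 23)*(-104/109) = (0 + 23)*(-104/109) = 23*(-104/109) = -2392/109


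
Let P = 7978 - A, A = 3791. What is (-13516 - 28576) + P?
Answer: -37905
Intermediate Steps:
P = 4187 (P = 7978 - 1*3791 = 7978 - 3791 = 4187)
(-13516 - 28576) + P = (-13516 - 28576) + 4187 = -42092 + 4187 = -37905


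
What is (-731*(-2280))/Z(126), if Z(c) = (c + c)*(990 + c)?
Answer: 69445/11718 ≈ 5.9264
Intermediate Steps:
Z(c) = 2*c*(990 + c) (Z(c) = (2*c)*(990 + c) = 2*c*(990 + c))
(-731*(-2280))/Z(126) = (-731*(-2280))/((2*126*(990 + 126))) = 1666680/((2*126*1116)) = 1666680/281232 = 1666680*(1/281232) = 69445/11718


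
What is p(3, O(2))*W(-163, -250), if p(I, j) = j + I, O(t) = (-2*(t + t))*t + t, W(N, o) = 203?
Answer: -2233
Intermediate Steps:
O(t) = t - 4*t² (O(t) = (-4*t)*t + t = -4*t² + t = t - 4*t²)
p(I, j) = I + j
p(3, O(2))*W(-163, -250) = (3 + 2*(1 - 4*2))*203 = (3 + 2*(1 - 8))*203 = (3 + 2*(-7))*203 = (3 - 14)*203 = -11*203 = -2233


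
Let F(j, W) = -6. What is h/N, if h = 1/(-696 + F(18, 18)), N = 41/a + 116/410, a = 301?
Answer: -61705/18155826 ≈ -0.0033986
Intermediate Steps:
N = 25863/61705 (N = 41/301 + 116/410 = 41*(1/301) + 116*(1/410) = 41/301 + 58/205 = 25863/61705 ≈ 0.41914)
h = -1/702 (h = 1/(-696 - 6) = 1/(-702) = -1/702 ≈ -0.0014245)
h/N = -1/(702*25863/61705) = -1/702*61705/25863 = -61705/18155826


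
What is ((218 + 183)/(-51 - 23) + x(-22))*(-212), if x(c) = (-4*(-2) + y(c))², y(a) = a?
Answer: -1494918/37 ≈ -40403.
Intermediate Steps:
x(c) = (8 + c)² (x(c) = (-4*(-2) + c)² = (8 + c)²)
((218 + 183)/(-51 - 23) + x(-22))*(-212) = ((218 + 183)/(-51 - 23) + (8 - 22)²)*(-212) = (401/(-74) + (-14)²)*(-212) = (401*(-1/74) + 196)*(-212) = (-401/74 + 196)*(-212) = (14103/74)*(-212) = -1494918/37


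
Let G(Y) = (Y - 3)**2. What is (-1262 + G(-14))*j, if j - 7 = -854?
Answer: 824131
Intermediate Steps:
j = -847 (j = 7 - 854 = -847)
G(Y) = (-3 + Y)**2
(-1262 + G(-14))*j = (-1262 + (-3 - 14)**2)*(-847) = (-1262 + (-17)**2)*(-847) = (-1262 + 289)*(-847) = -973*(-847) = 824131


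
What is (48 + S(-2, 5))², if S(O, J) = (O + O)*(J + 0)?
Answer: 784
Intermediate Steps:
S(O, J) = 2*J*O (S(O, J) = (2*O)*J = 2*J*O)
(48 + S(-2, 5))² = (48 + 2*5*(-2))² = (48 - 20)² = 28² = 784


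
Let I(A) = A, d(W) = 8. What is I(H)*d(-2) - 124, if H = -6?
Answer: -172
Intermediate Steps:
I(H)*d(-2) - 124 = -6*8 - 124 = -48 - 124 = -172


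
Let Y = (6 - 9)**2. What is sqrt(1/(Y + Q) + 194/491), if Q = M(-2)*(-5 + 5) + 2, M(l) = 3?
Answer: 5*sqrt(567105)/5401 ≈ 0.69715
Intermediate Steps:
Q = 2 (Q = 3*(-5 + 5) + 2 = 3*0 + 2 = 0 + 2 = 2)
Y = 9 (Y = (-3)**2 = 9)
sqrt(1/(Y + Q) + 194/491) = sqrt(1/(9 + 2) + 194/491) = sqrt(1/11 + 194*(1/491)) = sqrt(1/11 + 194/491) = sqrt(2625/5401) = 5*sqrt(567105)/5401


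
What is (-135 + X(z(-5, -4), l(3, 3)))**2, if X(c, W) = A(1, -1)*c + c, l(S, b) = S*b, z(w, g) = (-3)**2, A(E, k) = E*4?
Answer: 8100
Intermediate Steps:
A(E, k) = 4*E
z(w, g) = 9
X(c, W) = 5*c (X(c, W) = (4*1)*c + c = 4*c + c = 5*c)
(-135 + X(z(-5, -4), l(3, 3)))**2 = (-135 + 5*9)**2 = (-135 + 45)**2 = (-90)**2 = 8100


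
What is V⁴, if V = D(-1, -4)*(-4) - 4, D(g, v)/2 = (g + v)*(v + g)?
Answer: 1731891456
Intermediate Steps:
D(g, v) = 2*(g + v)² (D(g, v) = 2*((g + v)*(v + g)) = 2*((g + v)*(g + v)) = 2*(g + v)²)
V = -204 (V = (2*(-1 - 4)²)*(-4) - 4 = (2*(-5)²)*(-4) - 4 = (2*25)*(-4) - 4 = 50*(-4) - 4 = -200 - 4 = -204)
V⁴ = (-204)⁴ = 1731891456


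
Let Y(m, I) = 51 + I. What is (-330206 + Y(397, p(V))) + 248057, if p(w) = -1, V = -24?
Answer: -82099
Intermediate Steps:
(-330206 + Y(397, p(V))) + 248057 = (-330206 + (51 - 1)) + 248057 = (-330206 + 50) + 248057 = -330156 + 248057 = -82099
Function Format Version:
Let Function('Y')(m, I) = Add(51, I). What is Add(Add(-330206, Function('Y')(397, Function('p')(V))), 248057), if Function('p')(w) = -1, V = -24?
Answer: -82099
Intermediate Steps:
Add(Add(-330206, Function('Y')(397, Function('p')(V))), 248057) = Add(Add(-330206, Add(51, -1)), 248057) = Add(Add(-330206, 50), 248057) = Add(-330156, 248057) = -82099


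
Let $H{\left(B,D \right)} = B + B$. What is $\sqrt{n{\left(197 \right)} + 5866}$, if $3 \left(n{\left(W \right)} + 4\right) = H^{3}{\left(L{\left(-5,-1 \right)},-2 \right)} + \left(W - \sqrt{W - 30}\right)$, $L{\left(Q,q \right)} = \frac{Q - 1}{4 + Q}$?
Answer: $\frac{\sqrt{58533 - 3 \sqrt{167}}}{3} \approx 80.619$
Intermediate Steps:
$L{\left(Q,q \right)} = \frac{-1 + Q}{4 + Q}$
$H{\left(B,D \right)} = 2 B$
$n{\left(W \right)} = 572 - \frac{\sqrt{-30 + W}}{3} + \frac{W}{3}$ ($n{\left(W \right)} = -4 + \frac{\left(2 \frac{-1 - 5}{4 - 5}\right)^{3} + \left(W - \sqrt{W - 30}\right)}{3} = -4 + \frac{\left(2 \frac{1}{-1} \left(-6\right)\right)^{3} + \left(W - \sqrt{-30 + W}\right)}{3} = -4 + \frac{\left(2 \left(\left(-1\right) \left(-6\right)\right)\right)^{3} + \left(W - \sqrt{-30 + W}\right)}{3} = -4 + \frac{\left(2 \cdot 6\right)^{3} + \left(W - \sqrt{-30 + W}\right)}{3} = -4 + \frac{12^{3} + \left(W - \sqrt{-30 + W}\right)}{3} = -4 + \frac{1728 + \left(W - \sqrt{-30 + W}\right)}{3} = -4 + \frac{1728 + W - \sqrt{-30 + W}}{3} = -4 + \left(576 - \frac{\sqrt{-30 + W}}{3} + \frac{W}{3}\right) = 572 - \frac{\sqrt{-30 + W}}{3} + \frac{W}{3}$)
$\sqrt{n{\left(197 \right)} + 5866} = \sqrt{\left(572 - \frac{\sqrt{-30 + 197}}{3} + \frac{1}{3} \cdot 197\right) + 5866} = \sqrt{\left(572 - \frac{\sqrt{167}}{3} + \frac{197}{3}\right) + 5866} = \sqrt{\left(\frac{1913}{3} - \frac{\sqrt{167}}{3}\right) + 5866} = \sqrt{\frac{19511}{3} - \frac{\sqrt{167}}{3}}$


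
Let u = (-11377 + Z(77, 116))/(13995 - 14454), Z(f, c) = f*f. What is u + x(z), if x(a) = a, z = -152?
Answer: -21440/153 ≈ -140.13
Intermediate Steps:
Z(f, c) = f²
u = 1816/153 (u = (-11377 + 77²)/(13995 - 14454) = (-11377 + 5929)/(-459) = -5448*(-1/459) = 1816/153 ≈ 11.869)
u + x(z) = 1816/153 - 152 = -21440/153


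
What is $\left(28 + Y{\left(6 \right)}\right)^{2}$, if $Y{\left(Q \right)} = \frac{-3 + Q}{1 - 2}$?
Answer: $625$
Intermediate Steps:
$Y{\left(Q \right)} = 3 - Q$ ($Y{\left(Q \right)} = \frac{-3 + Q}{-1} = \left(-3 + Q\right) \left(-1\right) = 3 - Q$)
$\left(28 + Y{\left(6 \right)}\right)^{2} = \left(28 + \left(3 - 6\right)\right)^{2} = \left(28 - 3\right)^{2} = 25^{2} = 625$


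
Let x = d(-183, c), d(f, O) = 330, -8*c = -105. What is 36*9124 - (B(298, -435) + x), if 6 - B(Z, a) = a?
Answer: 327693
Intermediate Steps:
c = 105/8 (c = -⅛*(-105) = 105/8 ≈ 13.125)
B(Z, a) = 6 - a
x = 330
36*9124 - (B(298, -435) + x) = 36*9124 - ((6 - 1*(-435)) + 330) = 328464 - ((6 + 435) + 330) = 328464 - (441 + 330) = 328464 - 1*771 = 328464 - 771 = 327693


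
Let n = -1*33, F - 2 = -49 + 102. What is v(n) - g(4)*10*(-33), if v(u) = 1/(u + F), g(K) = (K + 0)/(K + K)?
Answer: 3631/22 ≈ 165.05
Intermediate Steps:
g(K) = 1/2 (g(K) = K/((2*K)) = K*(1/(2*K)) = 1/2)
F = 55 (F = 2 + (-49 + 102) = 2 + 53 = 55)
n = -33
v(u) = 1/(55 + u) (v(u) = 1/(u + 55) = 1/(55 + u))
v(n) - g(4)*10*(-33) = 1/(55 - 33) - (1/2)*10*(-33) = 1/22 - 5*(-33) = 1/22 - 1*(-165) = 1/22 + 165 = 3631/22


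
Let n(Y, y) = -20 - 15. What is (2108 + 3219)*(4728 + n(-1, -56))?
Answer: 24999611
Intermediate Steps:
n(Y, y) = -35
(2108 + 3219)*(4728 + n(-1, -56)) = (2108 + 3219)*(4728 - 35) = 5327*4693 = 24999611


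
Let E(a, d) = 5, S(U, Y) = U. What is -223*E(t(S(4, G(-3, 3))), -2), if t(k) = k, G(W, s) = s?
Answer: -1115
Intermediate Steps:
-223*E(t(S(4, G(-3, 3))), -2) = -223*5 = -1115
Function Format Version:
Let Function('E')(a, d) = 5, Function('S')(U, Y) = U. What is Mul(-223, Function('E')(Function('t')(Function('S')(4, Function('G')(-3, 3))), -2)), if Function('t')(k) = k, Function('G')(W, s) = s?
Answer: -1115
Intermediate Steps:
Mul(-223, Function('E')(Function('t')(Function('S')(4, Function('G')(-3, 3))), -2)) = Mul(-223, 5) = -1115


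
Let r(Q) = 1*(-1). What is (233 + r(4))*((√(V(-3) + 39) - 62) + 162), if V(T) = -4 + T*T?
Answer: 23200 + 464*√11 ≈ 24739.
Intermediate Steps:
V(T) = -4 + T²
r(Q) = -1
(233 + r(4))*((√(V(-3) + 39) - 62) + 162) = (233 - 1)*((√((-4 + (-3)²) + 39) - 62) + 162) = 232*((√((-4 + 9) + 39) - 62) + 162) = 232*((√(5 + 39) - 62) + 162) = 232*((√44 - 62) + 162) = 232*((2*√11 - 62) + 162) = 232*((-62 + 2*√11) + 162) = 232*(100 + 2*√11) = 23200 + 464*√11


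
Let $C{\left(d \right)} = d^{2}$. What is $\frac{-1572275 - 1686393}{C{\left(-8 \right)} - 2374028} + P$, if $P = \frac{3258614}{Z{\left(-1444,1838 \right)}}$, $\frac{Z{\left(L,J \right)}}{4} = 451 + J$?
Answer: $\frac{970708586263}{2717001798} \approx 357.27$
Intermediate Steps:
$Z{\left(L,J \right)} = 1804 + 4 J$ ($Z{\left(L,J \right)} = 4 \left(451 + J\right) = 1804 + 4 J$)
$P = \frac{1629307}{4578}$ ($P = \frac{3258614}{1804 + 4 \cdot 1838} = \frac{3258614}{1804 + 7352} = \frac{3258614}{9156} = 3258614 \cdot \frac{1}{9156} = \frac{1629307}{4578} \approx 355.9$)
$\frac{-1572275 - 1686393}{C{\left(-8 \right)} - 2374028} + P = \frac{-1572275 - 1686393}{\left(-8\right)^{2} - 2374028} + \frac{1629307}{4578} = - \frac{3258668}{64 - 2374028} + \frac{1629307}{4578} = - \frac{3258668}{-2373964} + \frac{1629307}{4578} = \left(-3258668\right) \left(- \frac{1}{2373964}\right) + \frac{1629307}{4578} = \frac{814667}{593491} + \frac{1629307}{4578} = \frac{970708586263}{2717001798}$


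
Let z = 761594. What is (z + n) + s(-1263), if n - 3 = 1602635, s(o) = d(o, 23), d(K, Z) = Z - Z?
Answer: 2364232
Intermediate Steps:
d(K, Z) = 0
s(o) = 0
n = 1602638 (n = 3 + 1602635 = 1602638)
(z + n) + s(-1263) = (761594 + 1602638) + 0 = 2364232 + 0 = 2364232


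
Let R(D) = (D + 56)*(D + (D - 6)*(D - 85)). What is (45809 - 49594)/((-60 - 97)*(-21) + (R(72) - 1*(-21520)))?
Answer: 3785/75791 ≈ 0.049940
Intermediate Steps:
R(D) = (56 + D)*(D + (-85 + D)*(-6 + D)) (R(D) = (56 + D)*(D + (-6 + D)*(-85 + D)) = (56 + D)*(D + (-85 + D)*(-6 + D)))
(45809 - 49594)/((-60 - 97)*(-21) + (R(72) - 1*(-21520))) = (45809 - 49594)/((-60 - 97)*(-21) + ((28560 + 72³ - 4530*72 - 34*72²) - 1*(-21520))) = -3785/(-157*(-21) + ((28560 + 373248 - 326160 - 34*5184) + 21520)) = -3785/(3297 + ((28560 + 373248 - 326160 - 176256) + 21520)) = -3785/(3297 + (-100608 + 21520)) = -3785/(3297 - 79088) = -3785/(-75791) = -3785*(-1/75791) = 3785/75791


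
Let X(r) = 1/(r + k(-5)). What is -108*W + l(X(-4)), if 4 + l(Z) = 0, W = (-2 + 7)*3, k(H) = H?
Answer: -1624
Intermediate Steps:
X(r) = 1/(-5 + r) (X(r) = 1/(r - 5) = 1/(-5 + r))
W = 15 (W = 5*3 = 15)
l(Z) = -4 (l(Z) = -4 + 0 = -4)
-108*W + l(X(-4)) = -108*15 - 4 = -1620 - 4 = -1624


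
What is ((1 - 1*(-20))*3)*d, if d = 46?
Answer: 2898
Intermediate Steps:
((1 - 1*(-20))*3)*d = ((1 - 1*(-20))*3)*46 = ((1 + 20)*3)*46 = (21*3)*46 = 63*46 = 2898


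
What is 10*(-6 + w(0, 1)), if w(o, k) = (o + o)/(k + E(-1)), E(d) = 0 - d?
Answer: -60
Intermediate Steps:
E(d) = -d
w(o, k) = 2*o/(1 + k) (w(o, k) = (o + o)/(k - 1*(-1)) = (2*o)/(k + 1) = (2*o)/(1 + k) = 2*o/(1 + k))
10*(-6 + w(0, 1)) = 10*(-6 + 2*0/(1 + 1)) = 10*(-6 + 2*0/2) = 10*(-6 + 2*0*(1/2)) = 10*(-6 + 0) = 10*(-6) = -60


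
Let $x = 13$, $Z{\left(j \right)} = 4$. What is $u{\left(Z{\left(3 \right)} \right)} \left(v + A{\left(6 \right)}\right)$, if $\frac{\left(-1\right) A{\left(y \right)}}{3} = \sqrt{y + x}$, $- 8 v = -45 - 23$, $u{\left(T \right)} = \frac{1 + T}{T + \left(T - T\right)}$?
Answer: $\frac{85}{8} - \frac{15 \sqrt{19}}{4} \approx -5.7209$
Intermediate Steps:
$u{\left(T \right)} = \frac{1 + T}{T}$ ($u{\left(T \right)} = \frac{1 + T}{T + 0} = \frac{1 + T}{T}$)
$v = \frac{17}{2}$ ($v = - \frac{-45 - 23}{8} = \left(- \frac{1}{8}\right) \left(-68\right) = \frac{17}{2} \approx 8.5$)
$A{\left(y \right)} = - 3 \sqrt{13 + y}$ ($A{\left(y \right)} = - 3 \sqrt{y + 13} = - 3 \sqrt{13 + y}$)
$u{\left(Z{\left(3 \right)} \right)} \left(v + A{\left(6 \right)}\right) = \frac{1 + 4}{4} \left(\frac{17}{2} - 3 \sqrt{13 + 6}\right) = \frac{1}{4} \cdot 5 \left(\frac{17}{2} - 3 \sqrt{19}\right) = \frac{5 \left(\frac{17}{2} - 3 \sqrt{19}\right)}{4} = \frac{85}{8} - \frac{15 \sqrt{19}}{4}$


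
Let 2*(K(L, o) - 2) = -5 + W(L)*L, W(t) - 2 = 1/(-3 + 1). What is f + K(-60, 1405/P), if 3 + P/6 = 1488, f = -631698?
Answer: -1263487/2 ≈ -6.3174e+5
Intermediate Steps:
P = 8910 (P = -18 + 6*1488 = -18 + 8928 = 8910)
W(t) = 3/2 (W(t) = 2 + 1/(-3 + 1) = 2 + 1/(-2) = 2 - ½ = 3/2)
K(L, o) = -½ + 3*L/4 (K(L, o) = 2 + (-5 + 3*L/2)/2 = 2 + (-5/2 + 3*L/4) = -½ + 3*L/4)
f + K(-60, 1405/P) = -631698 + (-½ + (¾)*(-60)) = -631698 + (-½ - 45) = -631698 - 91/2 = -1263487/2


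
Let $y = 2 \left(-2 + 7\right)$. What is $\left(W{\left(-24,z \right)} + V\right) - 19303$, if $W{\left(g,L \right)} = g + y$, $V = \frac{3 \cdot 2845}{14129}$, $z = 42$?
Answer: $- \frac{272921358}{14129} \approx -19316.0$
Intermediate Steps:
$V = \frac{8535}{14129}$ ($V = 8535 \cdot \frac{1}{14129} = \frac{8535}{14129} \approx 0.60408$)
$y = 10$ ($y = 2 \cdot 5 = 10$)
$W{\left(g,L \right)} = 10 + g$ ($W{\left(g,L \right)} = g + 10 = 10 + g$)
$\left(W{\left(-24,z \right)} + V\right) - 19303 = \left(\left(10 - 24\right) + \frac{8535}{14129}\right) - 19303 = \left(-14 + \frac{8535}{14129}\right) - 19303 = - \frac{189271}{14129} - 19303 = - \frac{272921358}{14129}$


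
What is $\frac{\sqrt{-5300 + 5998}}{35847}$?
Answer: $\frac{\sqrt{698}}{35847} \approx 0.00073701$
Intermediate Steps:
$\frac{\sqrt{-5300 + 5998}}{35847} = \sqrt{698} \cdot \frac{1}{35847} = \frac{\sqrt{698}}{35847}$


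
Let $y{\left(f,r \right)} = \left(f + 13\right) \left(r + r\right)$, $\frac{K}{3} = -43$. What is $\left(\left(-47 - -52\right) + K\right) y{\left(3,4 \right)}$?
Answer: $-15872$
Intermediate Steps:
$K = -129$ ($K = 3 \left(-43\right) = -129$)
$y{\left(f,r \right)} = 2 r \left(13 + f\right)$ ($y{\left(f,r \right)} = \left(13 + f\right) 2 r = 2 r \left(13 + f\right)$)
$\left(\left(-47 - -52\right) + K\right) y{\left(3,4 \right)} = \left(\left(-47 - -52\right) - 129\right) 2 \cdot 4 \left(13 + 3\right) = \left(\left(-47 + 52\right) - 129\right) 2 \cdot 4 \cdot 16 = \left(5 - 129\right) 128 = \left(-124\right) 128 = -15872$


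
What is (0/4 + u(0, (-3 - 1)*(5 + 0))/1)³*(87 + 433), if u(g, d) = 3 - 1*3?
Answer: 0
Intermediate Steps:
u(g, d) = 0 (u(g, d) = 3 - 3 = 0)
(0/4 + u(0, (-3 - 1)*(5 + 0))/1)³*(87 + 433) = (0/4 + 0/1)³*(87 + 433) = (0*(¼) + 0*1)³*520 = (0 + 0)³*520 = 0³*520 = 0*520 = 0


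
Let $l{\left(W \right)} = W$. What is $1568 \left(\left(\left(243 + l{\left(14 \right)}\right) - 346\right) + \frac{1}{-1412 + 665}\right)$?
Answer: $- \frac{104246912}{747} \approx -1.3955 \cdot 10^{5}$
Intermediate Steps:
$1568 \left(\left(\left(243 + l{\left(14 \right)}\right) - 346\right) + \frac{1}{-1412 + 665}\right) = 1568 \left(\left(\left(243 + 14\right) - 346\right) + \frac{1}{-1412 + 665}\right) = 1568 \left(\left(257 - 346\right) + \frac{1}{-747}\right) = 1568 \left(-89 - \frac{1}{747}\right) = 1568 \left(- \frac{66484}{747}\right) = - \frac{104246912}{747}$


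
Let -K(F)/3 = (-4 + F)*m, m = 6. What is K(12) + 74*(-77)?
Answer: -5842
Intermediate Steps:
K(F) = 72 - 18*F (K(F) = -3*(-4 + F)*6 = -3*(-24 + 6*F) = 72 - 18*F)
K(12) + 74*(-77) = (72 - 18*12) + 74*(-77) = (72 - 216) - 5698 = -144 - 5698 = -5842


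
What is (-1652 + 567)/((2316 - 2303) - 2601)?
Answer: 1085/2588 ≈ 0.41924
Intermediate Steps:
(-1652 + 567)/((2316 - 2303) - 2601) = -1085/(13 - 2601) = -1085/(-2588) = -1085*(-1/2588) = 1085/2588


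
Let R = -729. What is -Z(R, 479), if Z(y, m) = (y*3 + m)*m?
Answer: 818132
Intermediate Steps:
Z(y, m) = m*(m + 3*y) (Z(y, m) = (3*y + m)*m = (m + 3*y)*m = m*(m + 3*y))
-Z(R, 479) = -479*(479 + 3*(-729)) = -479*(479 - 2187) = -479*(-1708) = -1*(-818132) = 818132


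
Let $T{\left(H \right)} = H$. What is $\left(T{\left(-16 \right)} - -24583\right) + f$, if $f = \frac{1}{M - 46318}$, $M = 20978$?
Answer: $\frac{622527779}{25340} \approx 24567.0$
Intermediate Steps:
$f = - \frac{1}{25340}$ ($f = \frac{1}{20978 - 46318} = \frac{1}{-25340} = - \frac{1}{25340} \approx -3.9463 \cdot 10^{-5}$)
$\left(T{\left(-16 \right)} - -24583\right) + f = \left(-16 - -24583\right) - \frac{1}{25340} = \left(-16 + 24583\right) - \frac{1}{25340} = 24567 - \frac{1}{25340} = \frac{622527779}{25340}$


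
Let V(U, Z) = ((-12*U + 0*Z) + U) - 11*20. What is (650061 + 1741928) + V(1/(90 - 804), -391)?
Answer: 1707723077/714 ≈ 2.3918e+6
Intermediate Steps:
V(U, Z) = -220 - 11*U (V(U, Z) = ((-12*U + 0) + U) - 220 = (-12*U + U) - 220 = -11*U - 220 = -220 - 11*U)
(650061 + 1741928) + V(1/(90 - 804), -391) = (650061 + 1741928) + (-220 - 11/(90 - 804)) = 2391989 + (-220 - 11/(-714)) = 2391989 + (-220 - 11*(-1/714)) = 2391989 + (-220 + 11/714) = 2391989 - 157069/714 = 1707723077/714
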